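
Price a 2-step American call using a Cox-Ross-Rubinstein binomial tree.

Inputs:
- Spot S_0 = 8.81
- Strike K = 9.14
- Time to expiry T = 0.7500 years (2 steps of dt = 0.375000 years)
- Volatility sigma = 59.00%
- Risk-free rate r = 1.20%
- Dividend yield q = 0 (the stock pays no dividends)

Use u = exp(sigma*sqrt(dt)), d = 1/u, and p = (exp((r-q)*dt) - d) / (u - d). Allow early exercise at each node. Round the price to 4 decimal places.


dt = T/N = 0.375000
u = exp(sigma*sqrt(dt)) = 1.435194; d = 1/u = 0.696770
p = (exp((r-q)*dt) - d) / (u - d) = 0.416753
Discount per step: exp(-r*dt) = 0.995510
Stock lattice S(k, i) with i counting down-moves:
  k=0: S(0,0) = 8.8100
  k=1: S(1,0) = 12.6441; S(1,1) = 6.1385
  k=2: S(2,0) = 18.1467; S(2,1) = 8.8100; S(2,2) = 4.2772
Terminal payoffs V(N, i) = max(S_T - K, 0):
  V(2,0) = 9.006667; V(2,1) = 0.000000; V(2,2) = 0.000000
Backward induction: V(k, i) = exp(-r*dt) * [p * V(k+1, i) + (1-p) * V(k+1, i+1)]; then take max(V_cont, immediate exercise) for American.
  V(1,0) = exp(-r*dt) * [p*9.006667 + (1-p)*0.000000] = 3.736700; exercise = 3.504055; V(1,0) = max -> 3.736700
  V(1,1) = exp(-r*dt) * [p*0.000000 + (1-p)*0.000000] = 0.000000; exercise = 0.000000; V(1,1) = max -> 0.000000
  V(0,0) = exp(-r*dt) * [p*3.736700 + (1-p)*0.000000] = 1.550288; exercise = 0.000000; V(0,0) = max -> 1.550288

Answer: Price = V(0,0) = 1.5503


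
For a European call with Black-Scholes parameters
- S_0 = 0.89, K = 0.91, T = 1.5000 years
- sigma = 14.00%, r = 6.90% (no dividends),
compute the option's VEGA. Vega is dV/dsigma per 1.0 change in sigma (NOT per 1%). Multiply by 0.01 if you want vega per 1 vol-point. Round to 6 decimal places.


d1 = 0.5597484333; d2 = 0.3882841513
phi(d1) = 0.3410938268; exp(-qT) = 1.0000000000; exp(-rT) = 0.9016760227
Vega = S * exp(-qT) * phi(d1) * sqrt(T) = 0.8900 * 1.0000000000 * 0.3410938268 * 1.2247448714 = 0.371800

Answer: Vega = 0.371800


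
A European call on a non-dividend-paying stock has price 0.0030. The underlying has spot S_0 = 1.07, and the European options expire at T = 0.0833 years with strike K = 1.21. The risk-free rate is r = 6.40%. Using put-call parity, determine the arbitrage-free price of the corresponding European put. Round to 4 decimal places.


Answer: Put price = 0.1366

Derivation:
Put-call parity: C - P = S_0 * exp(-qT) - K * exp(-rT).
S_0 * exp(-qT) = 1.0700 * 1.00000000 = 1.07000000
K * exp(-rT) = 1.2100 * 0.99468299 = 1.20356641
P = C - S*exp(-qT) + K*exp(-rT)
P = 0.0030 - 1.07000000 + 1.20356641 = 0.1366


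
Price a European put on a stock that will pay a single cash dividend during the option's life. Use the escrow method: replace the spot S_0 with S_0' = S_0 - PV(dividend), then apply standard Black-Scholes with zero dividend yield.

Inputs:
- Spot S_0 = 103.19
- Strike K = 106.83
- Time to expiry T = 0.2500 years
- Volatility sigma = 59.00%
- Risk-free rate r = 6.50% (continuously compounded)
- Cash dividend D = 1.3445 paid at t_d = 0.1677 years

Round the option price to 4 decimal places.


PV(D) = D * exp(-r * t_d) = 1.3445 * 0.98915870 = 1.32992387
S_0' = S_0 - PV(D) = 103.1900 - 1.32992387 = 101.86007613
d1 = (ln(S_0'/K) + (r + sigma^2/2)*T) / (sigma*sqrt(T)) = 0.04109757
d2 = d1 - sigma*sqrt(T) = -0.25390243
exp(-rT) = 0.98388132
N(-d1) = 0.48360906; N(-d2) = 0.60021453
P = K * exp(-rT) * N(-d2) - S_0' * N(-d1) = 106.8300 * 0.98388132 * 0.60021453 - 101.86007613 * 0.48360906 = 13.8269

Answer: Price = 13.8269


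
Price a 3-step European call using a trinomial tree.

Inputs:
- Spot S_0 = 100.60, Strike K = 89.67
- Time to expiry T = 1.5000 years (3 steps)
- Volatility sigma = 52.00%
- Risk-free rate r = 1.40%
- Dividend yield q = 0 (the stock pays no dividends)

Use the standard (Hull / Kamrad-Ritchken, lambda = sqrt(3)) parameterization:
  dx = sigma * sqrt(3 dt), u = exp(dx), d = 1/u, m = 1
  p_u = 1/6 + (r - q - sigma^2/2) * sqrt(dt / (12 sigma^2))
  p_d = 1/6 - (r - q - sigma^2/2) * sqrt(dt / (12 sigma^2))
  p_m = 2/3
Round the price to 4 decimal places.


Answer: Price = V(0,0) = 29.2625

Derivation:
dt = T/N = 0.500000; dx = sigma*sqrt(3*dt) = 0.636867
u = exp(dx) = 1.890549; d = 1/u = 0.528947
p_u = 0.119090, p_m = 0.666667, p_d = 0.214243
Discount per step: exp(-r*dt) = 0.993024
Stock lattice S(k, j) with j the centered position index:
  k=0: S(0,+0) = 100.6000
  k=1: S(1,-1) = 53.2121; S(1,+0) = 100.6000; S(1,+1) = 190.1892
  k=2: S(2,-2) = 28.1463; S(2,-1) = 53.2121; S(2,+0) = 100.6000; S(2,+1) = 190.1892; S(2,+2) = 359.5621
  k=3: S(3,-3) = 14.8879; S(3,-2) = 28.1463; S(3,-1) = 53.2121; S(3,+0) = 100.6000; S(3,+1) = 190.1892; S(3,+2) = 359.5621; S(3,+3) = 679.7698
Terminal payoffs V(N, j) = max(S_T - K, 0):
  V(3,-3) = 0.000000; V(3,-2) = 0.000000; V(3,-1) = 0.000000; V(3,+0) = 10.930000; V(3,+1) = 100.519243; V(3,+2) = 269.892108; V(3,+3) = 590.099831
Backward induction: V(k, j) = exp(-r*dt) * [p_u * V(k+1, j+1) + p_m * V(k+1, j) + p_d * V(k+1, j-1)]
  V(2,-2) = exp(-r*dt) * [p_u*0.000000 + p_m*0.000000 + p_d*0.000000] = 0.000000
  V(2,-1) = exp(-r*dt) * [p_u*10.930000 + p_m*0.000000 + p_d*0.000000] = 1.292574
  V(2,+0) = exp(-r*dt) * [p_u*100.519243 + p_m*10.930000 + p_d*0.000000] = 19.123175
  V(2,+1) = exp(-r*dt) * [p_u*269.892108 + p_m*100.519243 + p_d*10.930000] = 100.787978
  V(2,+2) = exp(-r*dt) * [p_u*590.099831 + p_m*269.892108 + p_d*100.519243] = 269.843129
  V(1,-1) = exp(-r*dt) * [p_u*19.123175 + p_m*1.292574 + p_d*0.000000] = 3.117199
  V(1,+0) = exp(-r*dt) * [p_u*100.787978 + p_m*19.123175 + p_d*1.292574] = 24.853965
  V(1,+1) = exp(-r*dt) * [p_u*269.843129 + p_m*100.787978 + p_d*19.123175] = 102.703182
  V(0,+0) = exp(-r*dt) * [p_u*102.703182 + p_m*24.853965 + p_d*3.117199] = 29.262519


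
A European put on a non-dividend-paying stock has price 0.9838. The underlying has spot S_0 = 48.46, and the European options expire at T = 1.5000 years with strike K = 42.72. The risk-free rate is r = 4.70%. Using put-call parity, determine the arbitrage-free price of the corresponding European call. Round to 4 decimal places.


Put-call parity: C - P = S_0 * exp(-qT) - K * exp(-rT).
S_0 * exp(-qT) = 48.4600 * 1.00000000 = 48.46000000
K * exp(-rT) = 42.7200 * 0.93192774 = 39.81195303
C = P + S*exp(-qT) - K*exp(-rT)
C = 0.9838 + 48.46000000 - 39.81195303 = 9.6318

Answer: Call price = 9.6318


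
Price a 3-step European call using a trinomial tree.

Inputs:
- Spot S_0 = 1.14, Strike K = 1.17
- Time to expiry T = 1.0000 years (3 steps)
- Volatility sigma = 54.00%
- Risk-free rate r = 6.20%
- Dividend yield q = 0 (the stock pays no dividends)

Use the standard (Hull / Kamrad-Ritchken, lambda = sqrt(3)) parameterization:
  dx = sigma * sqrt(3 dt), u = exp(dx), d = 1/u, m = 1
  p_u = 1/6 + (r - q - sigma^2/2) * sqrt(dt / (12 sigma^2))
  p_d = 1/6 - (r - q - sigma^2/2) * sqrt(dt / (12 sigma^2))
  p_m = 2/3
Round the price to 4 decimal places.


dt = T/N = 0.333333; dx = sigma*sqrt(3*dt) = 0.540000
u = exp(dx) = 1.716007; d = 1/u = 0.582748
p_u = 0.140802, p_m = 0.666667, p_d = 0.192531
Discount per step: exp(-r*dt) = 0.979545
Stock lattice S(k, j) with j the centered position index:
  k=0: S(0,+0) = 1.1400
  k=1: S(1,-1) = 0.6643; S(1,+0) = 1.1400; S(1,+1) = 1.9562
  k=2: S(2,-2) = 0.3871; S(2,-1) = 0.6643; S(2,+0) = 1.1400; S(2,+1) = 1.9562; S(2,+2) = 3.3569
  k=3: S(3,-3) = 0.2256; S(3,-2) = 0.3871; S(3,-1) = 0.6643; S(3,+0) = 1.1400; S(3,+1) = 1.9562; S(3,+2) = 3.3569; S(3,+3) = 5.7605
Terminal payoffs V(N, j) = max(S_T - K, 0):
  V(3,-3) = 0.000000; V(3,-2) = 0.000000; V(3,-1) = 0.000000; V(3,+0) = 0.000000; V(3,+1) = 0.786248; V(3,+2) = 2.186935; V(3,+3) = 4.590523
Backward induction: V(k, j) = exp(-r*dt) * [p_u * V(k+1, j+1) + p_m * V(k+1, j) + p_d * V(k+1, j-1)]
  V(2,-2) = exp(-r*dt) * [p_u*0.000000 + p_m*0.000000 + p_d*0.000000] = 0.000000
  V(2,-1) = exp(-r*dt) * [p_u*0.000000 + p_m*0.000000 + p_d*0.000000] = 0.000000
  V(2,+0) = exp(-r*dt) * [p_u*0.786248 + p_m*0.000000 + p_d*0.000000] = 0.108441
  V(2,+1) = exp(-r*dt) * [p_u*2.186935 + p_m*0.786248 + p_d*0.000000] = 0.815071
  V(2,+2) = exp(-r*dt) * [p_u*4.590523 + p_m*2.186935 + p_d*0.786248] = 2.209551
  V(1,-1) = exp(-r*dt) * [p_u*0.108441 + p_m*0.000000 + p_d*0.000000] = 0.014956
  V(1,+0) = exp(-r*dt) * [p_u*0.815071 + p_m*0.108441 + p_d*0.000000] = 0.183232
  V(1,+1) = exp(-r*dt) * [p_u*2.209551 + p_m*0.815071 + p_d*0.108441] = 0.857464
  V(0,+0) = exp(-r*dt) * [p_u*0.857464 + p_m*0.183232 + p_d*0.014956] = 0.240740

Answer: Price = V(0,0) = 0.2407


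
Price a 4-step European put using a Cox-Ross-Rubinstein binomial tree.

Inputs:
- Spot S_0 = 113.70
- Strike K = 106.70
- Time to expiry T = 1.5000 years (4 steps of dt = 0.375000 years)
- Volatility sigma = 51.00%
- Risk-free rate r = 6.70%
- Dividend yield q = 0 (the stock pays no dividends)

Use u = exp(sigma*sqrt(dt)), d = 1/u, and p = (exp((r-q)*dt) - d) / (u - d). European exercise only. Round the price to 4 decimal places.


dt = T/N = 0.375000
u = exp(sigma*sqrt(dt)) = 1.366578; d = 1/u = 0.731755
p = (exp((r-q)*dt) - d) / (u - d) = 0.462630
Discount per step: exp(-r*dt) = 0.975188
Stock lattice S(k, i) with i counting down-moves:
  k=0: S(0,0) = 113.7000
  k=1: S(1,0) = 155.3799; S(1,1) = 83.2005
  k=2: S(2,0) = 212.3388; S(2,1) = 113.7000; S(2,2) = 60.8824
  k=3: S(3,0) = 290.1776; S(3,1) = 155.3799; S(3,2) = 83.2005; S(3,3) = 44.5510
  k=4: S(4,0) = 396.5504; S(4,1) = 212.3388; S(4,2) = 113.7000; S(4,3) = 60.8824; S(4,4) = 32.6004
Terminal payoffs V(N, i) = max(K - S_T, 0):
  V(4,0) = 0.000000; V(4,1) = 0.000000; V(4,2) = 0.000000; V(4,3) = 45.817638; V(4,4) = 74.099630
Backward induction: V(k, i) = exp(-r*dt) * [p * V(k+1, i) + (1-p) * V(k+1, i+1)].
  V(3,0) = exp(-r*dt) * [p*0.000000 + (1-p)*0.000000] = 0.000000
  V(3,1) = exp(-r*dt) * [p*0.000000 + (1-p)*0.000000] = 0.000000
  V(3,2) = exp(-r*dt) * [p*0.000000 + (1-p)*45.817638] = 24.010113
  V(3,3) = exp(-r*dt) * [p*45.817638 + (1-p)*74.099630] = 59.501606
  V(2,0) = exp(-r*dt) * [p*0.000000 + (1-p)*0.000000] = 0.000000
  V(2,1) = exp(-r*dt) * [p*0.000000 + (1-p)*24.010113] = 12.582174
  V(2,2) = exp(-r*dt) * [p*24.010113 + (1-p)*59.501606] = 42.013210
  V(1,0) = exp(-r*dt) * [p*0.000000 + (1-p)*12.582174] = 6.593518
  V(1,1) = exp(-r*dt) * [p*12.582174 + (1-p)*42.013210] = 27.692921
  V(0,0) = exp(-r*dt) * [p*6.593518 + (1-p)*27.692921] = 17.486776

Answer: Price = V(0,0) = 17.4868


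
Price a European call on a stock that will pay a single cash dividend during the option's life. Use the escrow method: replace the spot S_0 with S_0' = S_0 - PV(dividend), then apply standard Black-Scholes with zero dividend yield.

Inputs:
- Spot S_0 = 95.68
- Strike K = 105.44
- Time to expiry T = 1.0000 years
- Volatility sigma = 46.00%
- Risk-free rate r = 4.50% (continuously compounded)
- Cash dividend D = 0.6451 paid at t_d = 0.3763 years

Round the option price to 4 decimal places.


Answer: Price = 15.0783

Derivation:
PV(D) = D * exp(-r * t_d) = 0.6451 * 0.98320907 = 0.63426817
S_0' = S_0 - PV(D) = 95.6800 - 0.63426817 = 95.04573183
d1 = (ln(S_0'/K) + (r + sigma^2/2)*T) / (sigma*sqrt(T)) = 0.10220890
d2 = d1 - sigma*sqrt(T) = -0.35779110
exp(-rT) = 0.95599748
N(d1) = 0.54070457; N(d2) = 0.36024982
C = S_0' * N(d1) - K * exp(-rT) * N(d2) = 95.04573183 * 0.54070457 - 105.4400 * 0.95599748 * 0.36024982 = 15.0783


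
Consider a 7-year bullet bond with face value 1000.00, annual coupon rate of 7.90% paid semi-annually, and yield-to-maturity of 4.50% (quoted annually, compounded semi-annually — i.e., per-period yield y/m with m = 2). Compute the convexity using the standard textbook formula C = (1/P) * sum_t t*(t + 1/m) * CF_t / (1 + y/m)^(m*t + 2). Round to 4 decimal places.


Coupon per period c = face * coupon_rate / m = 39.500000
Periods per year m = 2; per-period yield y/m = 0.022500
Number of cashflows N = 14
Cashflows (t years, CF_t, discount factor 1/(1+y/m)^(m*t), PV):
  t = 0.5000: CF_t = 39.500000, DF = 0.977995, PV = 38.630807
  t = 1.0000: CF_t = 39.500000, DF = 0.956474, PV = 37.780740
  t = 1.5000: CF_t = 39.500000, DF = 0.935427, PV = 36.949379
  t = 2.0000: CF_t = 39.500000, DF = 0.914843, PV = 36.136312
  t = 2.5000: CF_t = 39.500000, DF = 0.894712, PV = 35.341137
  t = 3.0000: CF_t = 39.500000, DF = 0.875024, PV = 34.563459
  t = 3.5000: CF_t = 39.500000, DF = 0.855769, PV = 33.802894
  t = 4.0000: CF_t = 39.500000, DF = 0.836938, PV = 33.059065
  t = 4.5000: CF_t = 39.500000, DF = 0.818522, PV = 32.331604
  t = 5.0000: CF_t = 39.500000, DF = 0.800510, PV = 31.620150
  t = 5.5000: CF_t = 39.500000, DF = 0.782895, PV = 30.924352
  t = 6.0000: CF_t = 39.500000, DF = 0.765667, PV = 30.243865
  t = 6.5000: CF_t = 39.500000, DF = 0.748819, PV = 29.578352
  t = 7.0000: CF_t = 1039.500000, DF = 0.732341, PV = 761.268851
Price P = sum_t PV_t = 1202.230967
Convexity numerator sum_t t*(t + 1/m) * CF_t / (1+y/m)^(m*t + 2):
  t = 0.5000: term = 18.474690
  t = 1.0000: term = 54.204468
  t = 1.5000: term = 106.023410
  t = 2.0000: term = 172.817294
  t = 2.5000: term = 253.521702
  t = 3.0000: term = 347.120179
  t = 3.5000: term = 452.642450
  t = 4.0000: term = 569.162704
  t = 4.5000: term = 695.797927
  t = 5.0000: term = 831.706296
  t = 5.5000: term = 976.085629
  t = 6.0000: term = 1128.171876
  t = 6.5000: term = 1287.237675
  t = 7.0000: term = 38227.045212
Convexity = (1/P) * sum = 45120.011512 / 1202.230967 = 37.530236

Answer: Convexity = 37.5302


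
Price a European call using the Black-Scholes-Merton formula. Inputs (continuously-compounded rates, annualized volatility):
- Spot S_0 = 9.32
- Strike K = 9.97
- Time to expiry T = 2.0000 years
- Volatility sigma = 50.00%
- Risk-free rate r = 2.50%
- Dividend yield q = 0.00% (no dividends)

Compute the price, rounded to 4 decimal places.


d1 = (ln(S/K) + (r - q + 0.5*sigma^2) * T) / (sigma * sqrt(T)) = 0.32892068
d2 = d1 - sigma * sqrt(T) = -0.37818610
exp(-rT) = 0.95122942; exp(-qT) = 1.00000000
C = S_0 * exp(-qT) * N(d1) - K * exp(-rT) * N(d2)
N(d1) = 0.62889218; N(d2) = 0.35264618
C = 9.3200 * 1.00000000 * 0.62889218 - 9.9700 * 0.95122942 * 0.35264618 = 2.5169

Answer: Price = 2.5169


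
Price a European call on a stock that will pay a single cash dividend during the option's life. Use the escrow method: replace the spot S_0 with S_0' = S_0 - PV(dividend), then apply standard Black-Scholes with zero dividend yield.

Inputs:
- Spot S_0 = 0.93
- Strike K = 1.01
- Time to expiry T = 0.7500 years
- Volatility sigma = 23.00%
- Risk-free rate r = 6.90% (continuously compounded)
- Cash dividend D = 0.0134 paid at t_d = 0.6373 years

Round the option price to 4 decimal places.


PV(D) = D * exp(-r * t_d) = 0.0134 * 0.95697913 = 0.01282352
S_0' = S_0 - PV(D) = 0.9300 - 0.01282352 = 0.91717648
d1 = (ln(S_0'/K) + (r + sigma^2/2)*T) / (sigma*sqrt(T)) = -0.12459823
d2 = d1 - sigma*sqrt(T) = -0.32378407
exp(-rT) = 0.94956623
N(d1) = 0.45042082; N(d2) = 0.37305076
C = S_0' * N(d1) - K * exp(-rT) * N(d2) = 0.91717648 * 0.45042082 - 1.0100 * 0.94956623 * 0.37305076 = 0.0553

Answer: Price = 0.0553


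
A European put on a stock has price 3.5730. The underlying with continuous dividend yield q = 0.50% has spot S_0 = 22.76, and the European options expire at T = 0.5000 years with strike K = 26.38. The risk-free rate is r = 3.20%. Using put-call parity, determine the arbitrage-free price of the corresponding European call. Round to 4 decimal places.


Answer: Call price = 0.3149

Derivation:
Put-call parity: C - P = S_0 * exp(-qT) - K * exp(-rT).
S_0 * exp(-qT) = 22.7600 * 0.99750312 = 22.70317107
K * exp(-rT) = 26.3800 * 0.98412732 = 25.96127870
C = P + S*exp(-qT) - K*exp(-rT)
C = 3.5730 + 22.70317107 - 25.96127870 = 0.3149


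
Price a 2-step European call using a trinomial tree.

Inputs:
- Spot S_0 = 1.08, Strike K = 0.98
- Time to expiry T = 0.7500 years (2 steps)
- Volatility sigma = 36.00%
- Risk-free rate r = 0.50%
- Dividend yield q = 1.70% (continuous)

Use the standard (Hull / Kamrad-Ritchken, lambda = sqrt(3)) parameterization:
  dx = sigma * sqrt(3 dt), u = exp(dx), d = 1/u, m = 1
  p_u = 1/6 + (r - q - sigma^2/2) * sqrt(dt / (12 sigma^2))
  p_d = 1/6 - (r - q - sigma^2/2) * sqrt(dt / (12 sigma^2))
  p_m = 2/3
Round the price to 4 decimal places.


dt = T/N = 0.375000; dx = sigma*sqrt(3*dt) = 0.381838
u = exp(dx) = 1.464974; d = 1/u = 0.682606
p_u = 0.128954, p_m = 0.666667, p_d = 0.204379
Discount per step: exp(-r*dt) = 0.998127
Stock lattice S(k, j) with j the centered position index:
  k=0: S(0,+0) = 1.0800
  k=1: S(1,-1) = 0.7372; S(1,+0) = 1.0800; S(1,+1) = 1.5822
  k=2: S(2,-2) = 0.5032; S(2,-1) = 0.7372; S(2,+0) = 1.0800; S(2,+1) = 1.5822; S(2,+2) = 2.3178
Terminal payoffs V(N, j) = max(S_T - K, 0):
  V(2,-2) = 0.000000; V(2,-1) = 0.000000; V(2,+0) = 0.100000; V(2,+1) = 0.602172; V(2,+2) = 1.337842
Backward induction: V(k, j) = exp(-r*dt) * [p_u * V(k+1, j+1) + p_m * V(k+1, j) + p_d * V(k+1, j-1)]
  V(1,-1) = exp(-r*dt) * [p_u*0.100000 + p_m*0.000000 + p_d*0.000000] = 0.012871
  V(1,+0) = exp(-r*dt) * [p_u*0.602172 + p_m*0.100000 + p_d*0.000000] = 0.144049
  V(1,+1) = exp(-r*dt) * [p_u*1.337842 + p_m*0.602172 + p_d*0.100000] = 0.593293
  V(0,+0) = exp(-r*dt) * [p_u*0.593293 + p_m*0.144049 + p_d*0.012871] = 0.174843

Answer: Price = V(0,0) = 0.1748


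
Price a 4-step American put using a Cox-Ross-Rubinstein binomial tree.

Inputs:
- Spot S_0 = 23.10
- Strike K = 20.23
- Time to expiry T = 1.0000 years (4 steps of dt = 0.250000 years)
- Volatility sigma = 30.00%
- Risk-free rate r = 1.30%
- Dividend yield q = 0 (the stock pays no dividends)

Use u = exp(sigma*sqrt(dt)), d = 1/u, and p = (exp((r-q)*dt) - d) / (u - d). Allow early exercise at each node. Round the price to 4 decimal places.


dt = T/N = 0.250000
u = exp(sigma*sqrt(dt)) = 1.161834; d = 1/u = 0.860708
p = (exp((r-q)*dt) - d) / (u - d) = 0.473381
Discount per step: exp(-r*dt) = 0.996755
Stock lattice S(k, i) with i counting down-moves:
  k=0: S(0,0) = 23.1000
  k=1: S(1,0) = 26.8384; S(1,1) = 19.8824
  k=2: S(2,0) = 31.1817; S(2,1) = 23.1000; S(2,2) = 17.1129
  k=3: S(3,0) = 36.2280; S(3,1) = 26.8384; S(3,2) = 19.8824; S(3,3) = 14.7292
  k=4: S(4,0) = 42.0909; S(4,1) = 31.1817; S(4,2) = 23.1000; S(4,3) = 17.1129; S(4,4) = 12.6775
Terminal payoffs V(N, i) = max(K - S_T, 0):
  V(4,0) = 0.000000; V(4,1) = 0.000000; V(4,2) = 0.000000; V(4,3) = 3.117099; V(4,4) = 7.552451
Backward induction: V(k, i) = exp(-r*dt) * [p * V(k+1, i) + (1-p) * V(k+1, i+1)]; then take max(V_cont, immediate exercise) for American.
  V(3,0) = exp(-r*dt) * [p*0.000000 + (1-p)*0.000000] = 0.000000; exercise = 0.000000; V(3,0) = max -> 0.000000
  V(3,1) = exp(-r*dt) * [p*0.000000 + (1-p)*0.000000] = 0.000000; exercise = 0.000000; V(3,1) = max -> 0.000000
  V(3,2) = exp(-r*dt) * [p*0.000000 + (1-p)*3.117099] = 1.636199; exercise = 0.347646; V(3,2) = max -> 1.636199
  V(3,3) = exp(-r*dt) * [p*3.117099 + (1-p)*7.552451] = 5.435149; exercise = 5.500790; V(3,3) = max -> 5.500790
  V(2,0) = exp(-r*dt) * [p*0.000000 + (1-p)*0.000000] = 0.000000; exercise = 0.000000; V(2,0) = max -> 0.000000
  V(2,1) = exp(-r*dt) * [p*0.000000 + (1-p)*1.636199] = 0.858858; exercise = 0.000000; V(2,1) = max -> 0.858858
  V(2,2) = exp(-r*dt) * [p*1.636199 + (1-p)*5.500790] = 3.659455; exercise = 3.117099; V(2,2) = max -> 3.659455
  V(1,0) = exp(-r*dt) * [p*0.000000 + (1-p)*0.858858] = 0.450824; exercise = 0.000000; V(1,0) = max -> 0.450824
  V(1,1) = exp(-r*dt) * [p*0.858858 + (1-p)*3.659455] = 2.326135; exercise = 0.347646; V(1,1) = max -> 2.326135
  V(0,0) = exp(-r*dt) * [p*0.450824 + (1-p)*2.326135] = 1.433732; exercise = 0.000000; V(0,0) = max -> 1.433732

Answer: Price = V(0,0) = 1.4337


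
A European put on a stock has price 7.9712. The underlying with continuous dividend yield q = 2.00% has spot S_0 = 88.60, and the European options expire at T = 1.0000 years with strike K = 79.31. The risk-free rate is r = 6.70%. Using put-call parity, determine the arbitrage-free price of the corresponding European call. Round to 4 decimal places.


Put-call parity: C - P = S_0 * exp(-qT) - K * exp(-rT).
S_0 * exp(-qT) = 88.6000 * 0.98019867 = 86.84560245
K * exp(-rT) = 79.3100 * 0.93519520 = 74.17033142
C = P + S*exp(-qT) - K*exp(-rT)
C = 7.9712 + 86.84560245 - 74.17033142 = 20.6465

Answer: Call price = 20.6465


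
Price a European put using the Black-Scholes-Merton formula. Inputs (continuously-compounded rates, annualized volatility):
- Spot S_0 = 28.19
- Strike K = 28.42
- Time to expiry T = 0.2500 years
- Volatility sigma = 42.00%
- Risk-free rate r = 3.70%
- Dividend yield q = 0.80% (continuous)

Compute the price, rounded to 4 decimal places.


d1 = (ln(S/K) + (r - q + 0.5*sigma^2) * T) / (sigma * sqrt(T)) = 0.10082944
d2 = d1 - sigma * sqrt(T) = -0.10917056
exp(-rT) = 0.99079265; exp(-qT) = 0.99800200
P = K * exp(-rT) * N(-d2) - S_0 * exp(-qT) * N(-d1)
N(-d1) = 0.45984293; N(-d2) = 0.54346639
P = 28.4200 * 0.99079265 * 0.54346639 - 28.1900 * 0.99800200 * 0.45984293 = 2.3660

Answer: Price = 2.3660


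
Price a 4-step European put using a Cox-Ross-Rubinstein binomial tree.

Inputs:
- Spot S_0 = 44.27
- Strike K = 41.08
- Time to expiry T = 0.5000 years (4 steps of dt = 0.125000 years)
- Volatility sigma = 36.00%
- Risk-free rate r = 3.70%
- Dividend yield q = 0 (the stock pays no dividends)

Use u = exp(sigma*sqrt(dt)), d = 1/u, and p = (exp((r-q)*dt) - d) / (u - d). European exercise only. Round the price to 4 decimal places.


dt = T/N = 0.125000
u = exp(sigma*sqrt(dt)) = 1.135734; d = 1/u = 0.880488
p = (exp((r-q)*dt) - d) / (u - d) = 0.486385
Discount per step: exp(-r*dt) = 0.995386
Stock lattice S(k, i) with i counting down-moves:
  k=0: S(0,0) = 44.2700
  k=1: S(1,0) = 50.2789; S(1,1) = 38.9792
  k=2: S(2,0) = 57.1035; S(2,1) = 44.2700; S(2,2) = 34.3207
  k=3: S(3,0) = 64.8544; S(3,1) = 50.2789; S(3,2) = 38.9792; S(3,3) = 30.2190
  k=4: S(4,0) = 73.6574; S(4,1) = 57.1035; S(4,2) = 44.2700; S(4,3) = 34.3207; S(4,4) = 26.6074
Terminal payoffs V(N, i) = max(K - S_T, 0):
  V(4,0) = 0.000000; V(4,1) = 0.000000; V(4,2) = 0.000000; V(4,3) = 6.759295; V(4,4) = 14.472574
Backward induction: V(k, i) = exp(-r*dt) * [p * V(k+1, i) + (1-p) * V(k+1, i+1)].
  V(3,0) = exp(-r*dt) * [p*0.000000 + (1-p)*0.000000] = 0.000000
  V(3,1) = exp(-r*dt) * [p*0.000000 + (1-p)*0.000000] = 0.000000
  V(3,2) = exp(-r*dt) * [p*0.000000 + (1-p)*6.759295] = 3.455657
  V(3,3) = exp(-r*dt) * [p*6.759295 + (1-p)*14.472574] = 10.671482
  V(2,0) = exp(-r*dt) * [p*0.000000 + (1-p)*0.000000] = 0.000000
  V(2,1) = exp(-r*dt) * [p*0.000000 + (1-p)*3.455657] = 1.766688
  V(2,2) = exp(-r*dt) * [p*3.455657 + (1-p)*10.671482] = 7.128768
  V(1,0) = exp(-r*dt) * [p*0.000000 + (1-p)*1.766688] = 0.903211
  V(1,1) = exp(-r*dt) * [p*1.766688 + (1-p)*7.128768] = 4.499874
  V(0,0) = exp(-r*dt) * [p*0.903211 + (1-p)*4.499874] = 2.737820

Answer: Price = V(0,0) = 2.7378


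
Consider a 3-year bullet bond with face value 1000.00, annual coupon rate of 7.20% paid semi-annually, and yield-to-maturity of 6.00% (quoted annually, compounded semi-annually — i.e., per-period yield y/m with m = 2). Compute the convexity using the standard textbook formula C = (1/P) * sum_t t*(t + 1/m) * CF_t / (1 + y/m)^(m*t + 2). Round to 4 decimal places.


Answer: Convexity = 8.8281

Derivation:
Coupon per period c = face * coupon_rate / m = 36.000000
Periods per year m = 2; per-period yield y/m = 0.030000
Number of cashflows N = 6
Cashflows (t years, CF_t, discount factor 1/(1+y/m)^(m*t), PV):
  t = 0.5000: CF_t = 36.000000, DF = 0.970874, PV = 34.951456
  t = 1.0000: CF_t = 36.000000, DF = 0.942596, PV = 33.933453
  t = 1.5000: CF_t = 36.000000, DF = 0.915142, PV = 32.945100
  t = 2.0000: CF_t = 36.000000, DF = 0.888487, PV = 31.985534
  t = 2.5000: CF_t = 36.000000, DF = 0.862609, PV = 31.053916
  t = 3.0000: CF_t = 1036.000000, DF = 0.837484, PV = 867.633690
Price P = sum_t PV_t = 1032.503149
Convexity numerator sum_t t*(t + 1/m) * CF_t / (1+y/m)^(m*t + 2):
  t = 0.5000: term = 16.472550
  t = 1.0000: term = 47.978301
  t = 1.5000: term = 93.161749
  t = 2.0000: term = 150.747166
  t = 2.5000: term = 219.534708
  t = 3.0000: term = 8587.193651
Convexity = (1/P) * sum = 9115.088124 / 1032.503149 = 8.828146


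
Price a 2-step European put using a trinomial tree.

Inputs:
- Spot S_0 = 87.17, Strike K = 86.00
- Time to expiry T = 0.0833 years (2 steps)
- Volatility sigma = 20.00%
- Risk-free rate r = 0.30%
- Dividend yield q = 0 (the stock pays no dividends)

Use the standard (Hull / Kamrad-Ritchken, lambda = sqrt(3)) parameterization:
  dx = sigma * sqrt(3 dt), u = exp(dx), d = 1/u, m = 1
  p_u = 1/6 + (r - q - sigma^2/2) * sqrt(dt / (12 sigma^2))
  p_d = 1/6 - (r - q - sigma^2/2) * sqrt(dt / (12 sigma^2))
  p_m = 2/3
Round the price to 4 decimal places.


dt = T/N = 0.041650; dx = sigma*sqrt(3*dt) = 0.070697
u = exp(dx) = 1.073255; d = 1/u = 0.931745
p_u = 0.161659, p_m = 0.666667, p_d = 0.171674
Discount per step: exp(-r*dt) = 0.999875
Stock lattice S(k, j) with j the centered position index:
  k=0: S(0,+0) = 87.1700
  k=1: S(1,-1) = 81.2202; S(1,+0) = 87.1700; S(1,+1) = 93.5557
  k=2: S(2,-2) = 75.6765; S(2,-1) = 81.2202; S(2,+0) = 87.1700; S(2,+1) = 93.5557; S(2,+2) = 100.4091
Terminal payoffs V(N, j) = max(K - S_T, 0):
  V(2,-2) = 10.323539; V(2,-1) = 4.779823; V(2,+0) = 0.000000; V(2,+1) = 0.000000; V(2,+2) = 0.000000
Backward induction: V(k, j) = exp(-r*dt) * [p_u * V(k+1, j+1) + p_m * V(k+1, j) + p_d * V(k+1, j-1)]
  V(1,-1) = exp(-r*dt) * [p_u*0.000000 + p_m*4.779823 + p_d*10.323539] = 4.958216
  V(1,+0) = exp(-r*dt) * [p_u*0.000000 + p_m*0.000000 + p_d*4.779823] = 0.820470
  V(1,+1) = exp(-r*dt) * [p_u*0.000000 + p_m*0.000000 + p_d*0.000000] = 0.000000
  V(0,+0) = exp(-r*dt) * [p_u*0.000000 + p_m*0.820470 + p_d*4.958216] = 1.398004

Answer: Price = V(0,0) = 1.3980


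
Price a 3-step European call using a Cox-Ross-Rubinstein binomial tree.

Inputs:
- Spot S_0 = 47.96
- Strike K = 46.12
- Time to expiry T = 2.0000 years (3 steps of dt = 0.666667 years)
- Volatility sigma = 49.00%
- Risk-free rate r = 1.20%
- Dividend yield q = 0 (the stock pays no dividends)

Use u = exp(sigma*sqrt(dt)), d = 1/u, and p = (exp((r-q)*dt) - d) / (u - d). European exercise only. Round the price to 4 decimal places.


dt = T/N = 0.666667
u = exp(sigma*sqrt(dt)) = 1.491949; d = 1/u = 0.670264
p = (exp((r-q)*dt) - d) / (u - d) = 0.411067
Discount per step: exp(-r*dt) = 0.992032
Stock lattice S(k, i) with i counting down-moves:
  k=0: S(0,0) = 47.9600
  k=1: S(1,0) = 71.5539; S(1,1) = 32.1459
  k=2: S(2,0) = 106.7547; S(2,1) = 47.9600; S(2,2) = 21.5462
  k=3: S(3,0) = 159.2726; S(3,1) = 71.5539; S(3,2) = 32.1459; S(3,3) = 14.4417
Terminal payoffs V(N, i) = max(S_T - K, 0):
  V(3,0) = 113.152617; V(3,1) = 25.433874; V(3,2) = 0.000000; V(3,3) = 0.000000
Backward induction: V(k, i) = exp(-r*dt) * [p * V(k+1, i) + (1-p) * V(k+1, i+1)].
  V(2,0) = exp(-r*dt) * [p*113.152617 + (1-p)*25.433874] = 61.002220
  V(2,1) = exp(-r*dt) * [p*25.433874 + (1-p)*0.000000] = 10.371732
  V(2,2) = exp(-r*dt) * [p*0.000000 + (1-p)*0.000000] = 0.000000
  V(1,0) = exp(-r*dt) * [p*61.002220 + (1-p)*10.371732] = 30.935799
  V(1,1) = exp(-r*dt) * [p*10.371732 + (1-p)*0.000000] = 4.229510
  V(0,0) = exp(-r*dt) * [p*30.935799 + (1-p)*4.229510] = 15.086421

Answer: Price = V(0,0) = 15.0864


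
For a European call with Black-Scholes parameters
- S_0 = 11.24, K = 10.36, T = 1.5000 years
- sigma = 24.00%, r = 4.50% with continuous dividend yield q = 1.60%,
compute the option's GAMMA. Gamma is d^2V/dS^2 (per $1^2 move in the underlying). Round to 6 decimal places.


Answer: Gamma = 0.100078

Derivation:
d1 = 0.5723185415; d2 = 0.2783797723
phi(d1) = 0.3386755229; exp(-qT) = 0.9762857098; exp(-rT) = 0.9347277206
Gamma = exp(-qT) * phi(d1) / (S * sigma * sqrt(T)) = 0.9762857098 * 0.3386755229 / (11.2400 * 0.2400 * 1.2247448714) = 0.100078


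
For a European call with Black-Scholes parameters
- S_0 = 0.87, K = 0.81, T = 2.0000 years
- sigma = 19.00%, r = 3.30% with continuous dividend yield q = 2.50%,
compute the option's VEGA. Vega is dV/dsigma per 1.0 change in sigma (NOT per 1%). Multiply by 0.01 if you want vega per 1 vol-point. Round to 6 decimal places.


d1 = 0.4598388490; d2 = 0.1911382721
phi(d1) = 0.3589168917; exp(-qT) = 0.9512294245; exp(-rT) = 0.9361308643
Vega = S * exp(-qT) * phi(d1) * sqrt(T) = 0.8700 * 0.9512294245 * 0.3589168917 * 1.4142135624 = 0.420062

Answer: Vega = 0.420062


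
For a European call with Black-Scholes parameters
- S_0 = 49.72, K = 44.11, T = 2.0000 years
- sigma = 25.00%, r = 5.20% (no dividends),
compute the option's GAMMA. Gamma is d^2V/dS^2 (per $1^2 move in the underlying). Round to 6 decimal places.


Answer: Gamma = 0.016353

Derivation:
d1 = 0.8095545401; d2 = 0.4560011495
phi(d1) = 0.2874725763; exp(-qT) = 1.0000000000; exp(-rT) = 0.9012252974
Gamma = exp(-qT) * phi(d1) / (S * sigma * sqrt(T)) = 1.0000000000 * 0.2874725763 / (49.7200 * 0.2500 * 1.4142135624) = 0.016353


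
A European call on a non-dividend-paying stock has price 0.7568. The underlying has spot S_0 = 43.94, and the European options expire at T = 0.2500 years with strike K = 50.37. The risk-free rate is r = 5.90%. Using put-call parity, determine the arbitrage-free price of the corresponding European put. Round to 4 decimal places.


Put-call parity: C - P = S_0 * exp(-qT) - K * exp(-rT).
S_0 * exp(-qT) = 43.9400 * 1.00000000 = 43.94000000
K * exp(-rT) = 50.3700 * 0.98535825 = 49.63249497
P = C - S*exp(-qT) + K*exp(-rT)
P = 0.7568 - 43.94000000 + 49.63249497 = 6.4493

Answer: Put price = 6.4493


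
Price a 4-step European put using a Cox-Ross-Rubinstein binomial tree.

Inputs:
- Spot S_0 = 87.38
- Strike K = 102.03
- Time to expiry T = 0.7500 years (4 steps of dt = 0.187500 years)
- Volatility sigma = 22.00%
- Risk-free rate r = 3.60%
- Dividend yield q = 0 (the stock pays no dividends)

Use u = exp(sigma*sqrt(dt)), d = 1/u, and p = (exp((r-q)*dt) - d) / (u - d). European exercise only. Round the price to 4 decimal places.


dt = T/N = 0.187500
u = exp(sigma*sqrt(dt)) = 1.099948; d = 1/u = 0.909134
p = (exp((r-q)*dt) - d) / (u - d) = 0.511697
Discount per step: exp(-r*dt) = 0.993273
Stock lattice S(k, i) with i counting down-moves:
  k=0: S(0,0) = 87.3800
  k=1: S(1,0) = 96.1134; S(1,1) = 79.4401
  k=2: S(2,0) = 105.7198; S(2,1) = 87.3800; S(2,2) = 72.2217
  k=3: S(3,0) = 116.2862; S(3,1) = 96.1134; S(3,2) = 79.4401; S(3,3) = 65.6592
  k=4: S(4,0) = 127.9088; S(4,1) = 105.7198; S(4,2) = 87.3800; S(4,3) = 72.2217; S(4,4) = 59.6930
Terminal payoffs V(N, i) = max(K - S_T, 0):
  V(4,0) = 0.000000; V(4,1) = 0.000000; V(4,2) = 14.650000; V(4,3) = 29.808280; V(4,4) = 42.336971
Backward induction: V(k, i) = exp(-r*dt) * [p * V(k+1, i) + (1-p) * V(k+1, i+1)].
  V(3,0) = exp(-r*dt) * [p*0.000000 + (1-p)*0.000000] = 0.000000
  V(3,1) = exp(-r*dt) * [p*0.000000 + (1-p)*14.650000] = 7.105518
  V(3,2) = exp(-r*dt) * [p*14.650000 + (1-p)*29.808280] = 21.903489
  V(3,3) = exp(-r*dt) * [p*29.808280 + (1-p)*42.336971] = 35.684396
  V(2,0) = exp(-r*dt) * [p*0.000000 + (1-p)*7.105518] = 3.446307
  V(2,1) = exp(-r*dt) * [p*7.105518 + (1-p)*21.903489] = 14.235004
  V(2,2) = exp(-r*dt) * [p*21.903489 + (1-p)*35.684396] = 28.440131
  V(1,0) = exp(-r*dt) * [p*3.446307 + (1-p)*14.235004] = 8.655838
  V(1,1) = exp(-r*dt) * [p*14.235004 + (1-p)*28.440131] = 21.028988
  V(0,0) = exp(-r*dt) * [p*8.655838 + (1-p)*21.028988] = 14.598812

Answer: Price = V(0,0) = 14.5988


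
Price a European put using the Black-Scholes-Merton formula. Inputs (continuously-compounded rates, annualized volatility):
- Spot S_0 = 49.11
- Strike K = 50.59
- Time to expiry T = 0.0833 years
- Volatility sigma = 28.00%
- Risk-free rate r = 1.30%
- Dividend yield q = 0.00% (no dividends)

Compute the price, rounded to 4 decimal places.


d1 = (ln(S/K) + (r - q + 0.5*sigma^2) * T) / (sigma * sqrt(T)) = -0.31360089
d2 = d1 - sigma * sqrt(T) = -0.39441376
exp(-rT) = 0.99891769; exp(-qT) = 1.00000000
P = K * exp(-rT) * N(-d2) - S_0 * exp(-qT) * N(-d1)
N(-d1) = 0.62308791; N(-d2) = 0.65336221
P = 50.5900 * 0.99891769 * 0.65336221 - 49.1100 * 1.00000000 * 0.62308791 = 2.4180

Answer: Price = 2.4180


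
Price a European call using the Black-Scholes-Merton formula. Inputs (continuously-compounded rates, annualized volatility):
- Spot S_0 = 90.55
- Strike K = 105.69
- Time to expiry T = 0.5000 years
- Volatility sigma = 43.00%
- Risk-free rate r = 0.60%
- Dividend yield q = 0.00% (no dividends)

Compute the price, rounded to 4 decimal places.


Answer: Price = 5.8528

Derivation:
d1 = (ln(S/K) + (r - q + 0.5*sigma^2) * T) / (sigma * sqrt(T)) = -0.34659117
d2 = d1 - sigma * sqrt(T) = -0.65064709
exp(-rT) = 0.99700450; exp(-qT) = 1.00000000
C = S_0 * exp(-qT) * N(d1) - K * exp(-rT) * N(d2)
N(d1) = 0.36444924; N(d2) = 0.25763716
C = 90.5500 * 1.00000000 * 0.36444924 - 105.6900 * 0.99700450 * 0.25763716 = 5.8528


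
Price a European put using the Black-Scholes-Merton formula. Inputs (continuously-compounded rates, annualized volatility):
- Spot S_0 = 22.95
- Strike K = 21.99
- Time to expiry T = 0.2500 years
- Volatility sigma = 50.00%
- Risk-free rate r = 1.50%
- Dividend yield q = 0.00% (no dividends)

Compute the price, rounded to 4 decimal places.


Answer: Price = 1.7482

Derivation:
d1 = (ln(S/K) + (r - q + 0.5*sigma^2) * T) / (sigma * sqrt(T)) = 0.31092053
d2 = d1 - sigma * sqrt(T) = 0.06092053
exp(-rT) = 0.99625702; exp(-qT) = 1.00000000
P = K * exp(-rT) * N(-d2) - S_0 * exp(-qT) * N(-d1)
N(-d1) = 0.37793052; N(-d2) = 0.47571125
P = 21.9900 * 0.99625702 * 0.47571125 - 22.9500 * 1.00000000 * 0.37793052 = 1.7482


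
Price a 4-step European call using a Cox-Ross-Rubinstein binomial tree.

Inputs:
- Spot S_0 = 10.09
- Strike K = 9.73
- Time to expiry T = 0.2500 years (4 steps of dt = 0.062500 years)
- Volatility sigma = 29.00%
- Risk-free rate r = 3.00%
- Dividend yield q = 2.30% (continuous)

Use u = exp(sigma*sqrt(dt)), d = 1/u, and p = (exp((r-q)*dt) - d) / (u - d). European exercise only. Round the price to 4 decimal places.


dt = T/N = 0.062500
u = exp(sigma*sqrt(dt)) = 1.075193; d = 1/u = 0.930066
p = (exp((r-q)*dt) - d) / (u - d) = 0.484898
Discount per step: exp(-r*dt) = 0.998127
Stock lattice S(k, i) with i counting down-moves:
  k=0: S(0,0) = 10.0900
  k=1: S(1,0) = 10.8487; S(1,1) = 9.3844
  k=2: S(2,0) = 11.6644; S(2,1) = 10.0900; S(2,2) = 8.7281
  k=3: S(3,0) = 12.5415; S(3,1) = 10.8487; S(3,2) = 9.3844; S(3,3) = 8.1177
  k=4: S(4,0) = 13.4846; S(4,1) = 11.6644; S(4,2) = 10.0900; S(4,3) = 8.7281; S(4,4) = 7.5500
Terminal payoffs V(N, i) = max(S_T - K, 0):
  V(4,0) = 3.754553; V(4,1) = 1.934439; V(4,2) = 0.360000; V(4,3) = 0.000000; V(4,4) = 0.000000
Backward induction: V(k, i) = exp(-r*dt) * [p * V(k+1, i) + (1-p) * V(k+1, i+1)].
  V(3,0) = exp(-r*dt) * [p*3.754553 + (1-p)*1.934439] = 2.811732
  V(3,1) = exp(-r*dt) * [p*1.934439 + (1-p)*0.360000] = 1.121338
  V(3,2) = exp(-r*dt) * [p*0.360000 + (1-p)*0.000000] = 0.174236
  V(3,3) = exp(-r*dt) * [p*0.000000 + (1-p)*0.000000] = 0.000000
  V(2,0) = exp(-r*dt) * [p*2.811732 + (1-p)*1.121338] = 1.937371
  V(2,1) = exp(-r*dt) * [p*1.121338 + (1-p)*0.174236] = 0.632298
  V(2,2) = exp(-r*dt) * [p*0.174236 + (1-p)*0.000000] = 0.084329
  V(1,0) = exp(-r*dt) * [p*1.937371 + (1-p)*0.632298] = 1.262756
  V(1,1) = exp(-r*dt) * [p*0.632298 + (1-p)*0.084329] = 0.349382
  V(0,0) = exp(-r*dt) * [p*1.262756 + (1-p)*0.349382] = 0.790791

Answer: Price = V(0,0) = 0.7908


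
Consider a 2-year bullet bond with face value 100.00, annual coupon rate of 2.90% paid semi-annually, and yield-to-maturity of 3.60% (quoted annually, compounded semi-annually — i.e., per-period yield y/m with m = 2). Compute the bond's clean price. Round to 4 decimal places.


Answer: Price = 98.6608

Derivation:
Coupon per period c = face * coupon_rate / m = 1.450000
Periods per year m = 2; per-period yield y/m = 0.018000
Number of cashflows N = 4
Cashflows (t years, CF_t, discount factor 1/(1+y/m)^(m*t), PV):
  t = 0.5000: CF_t = 1.450000, DF = 0.982318, PV = 1.424361
  t = 1.0000: CF_t = 1.450000, DF = 0.964949, PV = 1.399176
  t = 1.5000: CF_t = 1.450000, DF = 0.947887, PV = 1.374436
  t = 2.0000: CF_t = 101.450000, DF = 0.931127, PV = 94.462827
Price P = sum_t PV_t = 98.660801


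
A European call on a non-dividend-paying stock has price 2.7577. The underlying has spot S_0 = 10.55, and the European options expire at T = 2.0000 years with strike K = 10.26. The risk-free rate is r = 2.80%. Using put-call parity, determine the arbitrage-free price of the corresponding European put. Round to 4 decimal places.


Put-call parity: C - P = S_0 * exp(-qT) - K * exp(-rT).
S_0 * exp(-qT) = 10.5500 * 1.00000000 = 10.55000000
K * exp(-rT) = 10.2600 * 0.94553914 = 9.70123153
P = C - S*exp(-qT) + K*exp(-rT)
P = 2.7577 - 10.55000000 + 9.70123153 = 1.9089

Answer: Put price = 1.9089


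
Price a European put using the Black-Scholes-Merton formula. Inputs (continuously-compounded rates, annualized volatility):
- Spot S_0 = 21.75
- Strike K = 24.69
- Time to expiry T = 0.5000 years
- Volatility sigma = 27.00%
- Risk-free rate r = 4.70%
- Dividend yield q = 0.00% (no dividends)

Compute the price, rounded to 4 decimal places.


d1 = (ln(S/K) + (r - q + 0.5*sigma^2) * T) / (sigma * sqrt(T)) = -0.44552727
d2 = d1 - sigma * sqrt(T) = -0.63644610
exp(-rT) = 0.97677397; exp(-qT) = 1.00000000
P = K * exp(-rT) * N(-d2) - S_0 * exp(-qT) * N(-d1)
N(-d1) = 0.67203062; N(-d2) = 0.73775715
P = 24.6900 * 0.97677397 * 0.73775715 - 21.7500 * 1.00000000 * 0.67203062 = 3.1755

Answer: Price = 3.1755


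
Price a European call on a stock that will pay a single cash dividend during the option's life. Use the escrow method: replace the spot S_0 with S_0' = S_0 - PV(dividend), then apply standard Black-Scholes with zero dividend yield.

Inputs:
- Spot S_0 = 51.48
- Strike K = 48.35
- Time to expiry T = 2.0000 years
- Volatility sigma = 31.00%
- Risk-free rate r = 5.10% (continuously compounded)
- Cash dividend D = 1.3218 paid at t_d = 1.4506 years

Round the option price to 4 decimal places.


PV(D) = D * exp(-r * t_d) = 1.3218 * 0.92868971 = 1.22754206
S_0' = S_0 - PV(D) = 51.4800 - 1.22754206 = 50.25245794
d1 = (ln(S_0'/K) + (r + sigma^2/2)*T) / (sigma*sqrt(T)) = 0.53989482
d2 = d1 - sigma*sqrt(T) = 0.10148861
exp(-rT) = 0.90302955
N(d1) = 0.70536521; N(d2) = 0.54041870
C = S_0' * N(d1) - K * exp(-rT) * N(d2) = 50.25245794 * 0.70536521 - 48.3500 * 0.90302955 * 0.54041870 = 11.8509

Answer: Price = 11.8509


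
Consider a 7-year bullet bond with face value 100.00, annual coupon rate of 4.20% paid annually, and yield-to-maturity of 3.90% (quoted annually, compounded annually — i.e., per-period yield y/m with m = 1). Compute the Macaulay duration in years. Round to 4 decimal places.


Coupon per period c = face * coupon_rate / m = 4.200000
Periods per year m = 1; per-period yield y/m = 0.039000
Number of cashflows N = 7
Cashflows (t years, CF_t, discount factor 1/(1+y/m)^(m*t), PV):
  t = 1.0000: CF_t = 4.200000, DF = 0.962464, PV = 4.042348
  t = 2.0000: CF_t = 4.200000, DF = 0.926337, PV = 3.890614
  t = 3.0000: CF_t = 4.200000, DF = 0.891566, PV = 3.744576
  t = 4.0000: CF_t = 4.200000, DF = 0.858100, PV = 3.604019
  t = 5.0000: CF_t = 4.200000, DF = 0.825890, PV = 3.468738
  t = 6.0000: CF_t = 4.200000, DF = 0.794889, PV = 3.338536
  t = 7.0000: CF_t = 104.200000, DF = 0.765052, PV = 79.718457
Price P = sum_t PV_t = 101.807289
Macaulay numerator sum_t t * PV_t:
  t * PV_t at t = 1.0000: 4.042348
  t * PV_t at t = 2.0000: 7.781229
  t * PV_t at t = 3.0000: 11.233728
  t * PV_t at t = 4.0000: 14.416077
  t * PV_t at t = 5.0000: 17.343692
  t * PV_t at t = 6.0000: 20.031213
  t * PV_t at t = 7.0000: 558.029202
Macaulay duration D = (sum_t t * PV_t) / P = 632.877489 / 101.807289 = 6.216426

Answer: Macaulay duration = 6.2164 years


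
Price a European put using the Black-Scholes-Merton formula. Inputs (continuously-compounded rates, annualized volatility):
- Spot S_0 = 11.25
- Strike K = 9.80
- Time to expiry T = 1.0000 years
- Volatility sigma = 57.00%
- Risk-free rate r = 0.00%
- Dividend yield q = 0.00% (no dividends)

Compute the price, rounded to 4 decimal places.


Answer: Price = 1.7032

Derivation:
d1 = (ln(S/K) + (r - q + 0.5*sigma^2) * T) / (sigma * sqrt(T)) = 0.52708025
d2 = d1 - sigma * sqrt(T) = -0.04291975
exp(-rT) = 1.00000000; exp(-qT) = 1.00000000
P = K * exp(-rT) * N(-d2) - S_0 * exp(-qT) * N(-d1)
N(-d1) = 0.29906893; N(-d2) = 0.51711725
P = 9.8000 * 1.00000000 * 0.51711725 - 11.2500 * 1.00000000 * 0.29906893 = 1.7032


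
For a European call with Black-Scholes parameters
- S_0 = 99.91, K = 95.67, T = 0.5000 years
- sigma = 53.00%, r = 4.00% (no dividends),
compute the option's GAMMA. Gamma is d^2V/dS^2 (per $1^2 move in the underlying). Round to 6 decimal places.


Answer: Gamma = 0.009999

Derivation:
d1 = 0.3564618970; d2 = -0.0183046970
phi(d1) = 0.3743848218; exp(-qT) = 1.0000000000; exp(-rT) = 0.9801986733
Gamma = exp(-qT) * phi(d1) / (S * sigma * sqrt(T)) = 1.0000000000 * 0.3743848218 / (99.9100 * 0.5300 * 0.7071067812) = 0.009999
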